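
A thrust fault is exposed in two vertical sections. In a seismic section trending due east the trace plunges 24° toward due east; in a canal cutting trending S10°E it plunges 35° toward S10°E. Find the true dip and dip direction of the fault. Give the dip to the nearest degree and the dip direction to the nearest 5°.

Represent each trace as a vector plunging at its apparent dip toward its trend (east-north-up frame): v₁ = (0.914, 0.000, -0.407), v₂ = (0.142, -0.807, -0.574).
The plane normal is n = v₁ × v₂ ∝ (0.328, -0.466, 0.737).
tan δ = √(n_x²+n_y²)/n_z = 0.570/0.737, so δ = 37.7°.
Dip direction = azimuth of (n_x, n_y) = atan2(0.328, -0.466) = 145°.

true dip 38°, dip direction 145°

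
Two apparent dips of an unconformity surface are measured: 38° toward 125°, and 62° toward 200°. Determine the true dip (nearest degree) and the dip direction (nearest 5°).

Each apparent-dip line lies in the plane. As unit vectors (x east, y north, z up), v₁ plunges 38°→125° and v₂ plunges 62°→200°.
n = v₁ × v₂ = (-0.127, -0.669, 0.357) (taken with n_z > 0).
Dip δ = arctan(|n_h|/n_z) = arctan(0.681/0.357) = 62.3°.
Dip direction = azimuth of (n_x, n_y) = atan2(-0.127, -0.669) = 191°.

true dip 62°, dip direction 190°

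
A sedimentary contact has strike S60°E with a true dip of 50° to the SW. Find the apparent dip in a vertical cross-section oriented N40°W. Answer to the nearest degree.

Angle between strike (S60°E) and section (N40°W): β = 20°.
tan(apparent dip) = tan 50° · sin 20° = 0.4076
apparent dip = arctan 0.4076 = 22.18°

22°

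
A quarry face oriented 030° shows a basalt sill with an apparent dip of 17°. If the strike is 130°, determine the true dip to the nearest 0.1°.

β = acute angle between strike 130° and section 030° = 80°.
tan δ = tan α / sin β = tan 17° / sin 80° = 0.3057 / 0.9848 = 0.3104
true dip = arctan 0.3104 = 17.25°

17.2°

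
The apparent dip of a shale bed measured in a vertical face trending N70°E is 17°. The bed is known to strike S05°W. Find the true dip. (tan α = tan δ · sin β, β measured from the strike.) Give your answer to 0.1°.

The section is 65° from the strike.
tan(true dip) = tan 17° / sin 65° = 0.3373
δ = arctan(0.3373) = 18.64°

18.6°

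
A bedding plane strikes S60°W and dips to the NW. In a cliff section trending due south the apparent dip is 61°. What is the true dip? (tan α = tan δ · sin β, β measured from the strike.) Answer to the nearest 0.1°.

64.4°

The section is 60° from the strike.
tan(true dip) = tan 61° / sin 60° = 2.0831
δ = arctan(2.0831) = 64.36°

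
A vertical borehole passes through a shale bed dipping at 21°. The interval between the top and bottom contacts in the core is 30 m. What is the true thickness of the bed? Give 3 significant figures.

True thickness t = h · cos(dip) = 30 × cos 21°
t = 30 × 0.9336 = 28.007 m

28.0 m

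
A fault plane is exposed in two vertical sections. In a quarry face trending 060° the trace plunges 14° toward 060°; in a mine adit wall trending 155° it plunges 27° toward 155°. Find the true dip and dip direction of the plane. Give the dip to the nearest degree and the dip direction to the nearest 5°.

Represent each trace as a vector plunging at its apparent dip toward its trend (east-north-up frame): v₁ = (0.840, 0.485, -0.242), v₂ = (0.377, -0.808, -0.454).
Cross product v₁ × v₂ gives the pole to the plane: n ∝ (0.416, -0.290, 0.861).
Dip δ = arctan(|n_h|/n_z) = arctan(0.507/0.861) = 30.5°.
Dip direction = azimuth of (n_x, n_y) = atan2(0.416, -0.290) = 125°.

true dip 30°, dip direction 125°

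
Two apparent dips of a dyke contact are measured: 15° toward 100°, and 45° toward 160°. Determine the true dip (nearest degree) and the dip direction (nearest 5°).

true dip 46°, dip direction 175°

The two traces are lines in the plane: v₁ = (sin 100°·cos 15°, cos 100°·cos 15°, −sin 15°), v₂ = (sin 160°·cos 45°, cos 160°·cos 45°, −sin 45°).
The plane normal is n = v₁ × v₂ ∝ (0.053, -0.610, 0.592).
True dip = arccos(n_z / |n|) = arccos(0.6947) = 46.0°.
Dip direction = azimuth of (n_x, n_y) = atan2(0.053, -0.610) = 175°.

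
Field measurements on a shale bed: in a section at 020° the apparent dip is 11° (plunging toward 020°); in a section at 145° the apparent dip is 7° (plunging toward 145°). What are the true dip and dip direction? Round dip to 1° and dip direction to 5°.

Represent each trace as a vector plunging at its apparent dip toward its trend (east-north-up frame): v₁ = (0.336, 0.922, -0.191), v₂ = (0.569, -0.813, -0.122).
n = v₁ × v₂ = (0.268, 0.068, 0.798) (taken with n_z > 0).
tan δ = √(n_x²+n_y²)/n_z = 0.276/0.798, so δ = 19.1°.
Dip direction = atan2(0.268, 0.068) = 76° (azimuth of n's horizontal projection).

true dip 19°, dip direction 075°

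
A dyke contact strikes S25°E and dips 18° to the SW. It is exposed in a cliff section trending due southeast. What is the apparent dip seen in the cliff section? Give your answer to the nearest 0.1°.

The section lies 20° from the strike.
tan α = tan 18° × sin 20° = 0.3249 × 0.3420 = 0.1111
α = arctan(0.1111) = 6.34°

6.3°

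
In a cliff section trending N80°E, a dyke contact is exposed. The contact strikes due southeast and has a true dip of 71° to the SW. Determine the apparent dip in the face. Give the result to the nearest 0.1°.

The section lies 55° from the strike.
tan(apparent dip) = tan 71° · sin 55° = 2.3790
apparent dip = arctan 2.3790 = 67.20°

67.2°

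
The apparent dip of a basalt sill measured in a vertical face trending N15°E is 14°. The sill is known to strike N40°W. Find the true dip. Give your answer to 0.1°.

β = acute angle between strike N40°W and section N15°E = 55°.
tan(true dip) = tan 14° / sin 55° = 0.3044
δ = arctan(0.3044) = 16.93°

16.9°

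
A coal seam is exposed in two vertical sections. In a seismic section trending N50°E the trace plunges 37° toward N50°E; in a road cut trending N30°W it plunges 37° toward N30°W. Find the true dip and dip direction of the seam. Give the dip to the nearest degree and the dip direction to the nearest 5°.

Each apparent-dip line lies in the plane. As unit vectors (x east, y north, z up), v₁ plunges 37°→N50°E and v₂ plunges 37°→N30°W.
Cross product v₁ × v₂ gives the pole to the plane: n ∝ (0.107, 0.609, 0.628).
tan δ = √(n_x²+n_y²)/n_z = 0.618/0.628, so δ = 44.5°.
The horizontal component of n points toward azimuth atan2(n_x, n_y) = 10°, the dip direction.

true dip 45°, dip direction 010°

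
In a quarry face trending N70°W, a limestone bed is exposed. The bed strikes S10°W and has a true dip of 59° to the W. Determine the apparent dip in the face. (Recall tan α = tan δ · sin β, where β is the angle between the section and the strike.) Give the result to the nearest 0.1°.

The strike is S10°W and the section trends N70°W; the acute angle between them is β = 80°.
tan(apparent dip) = tan 59° · sin 80° = 1.6390
apparent dip = arctan 1.6390 = 58.61°

58.6°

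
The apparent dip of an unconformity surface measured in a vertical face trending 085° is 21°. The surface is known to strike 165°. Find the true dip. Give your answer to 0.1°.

21.3°

β = acute angle between strike 165° and section 085° = 80°.
tan(true dip) = tan 21° / sin 80° = 0.3898
δ = arctan(0.3898) = 21.30°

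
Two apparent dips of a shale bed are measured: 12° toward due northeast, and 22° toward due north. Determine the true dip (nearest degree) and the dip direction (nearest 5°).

The two traces are lines in the plane: v₁ = (sin 45°·cos 12°, cos 45°·cos 12°, −sin 12°), v₂ = (sin 0°·cos 22°, cos 0°·cos 22°, −sin 22°).
The plane normal is n = v₁ × v₂ ∝ (-0.066, 0.259, 0.641).
True dip = arccos(n_z / |n|) = arccos(0.9229) = 22.6°.
Dip direction = atan2(-0.066, 0.259) = 346° (azimuth of n's horizontal projection).

true dip 23°, dip direction 345°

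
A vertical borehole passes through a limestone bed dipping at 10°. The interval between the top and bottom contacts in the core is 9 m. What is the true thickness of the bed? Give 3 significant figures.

8.86 m

True thickness t = h · cos(dip) = 9 × cos 10°
t = 9 × 0.9848 = 8.863 m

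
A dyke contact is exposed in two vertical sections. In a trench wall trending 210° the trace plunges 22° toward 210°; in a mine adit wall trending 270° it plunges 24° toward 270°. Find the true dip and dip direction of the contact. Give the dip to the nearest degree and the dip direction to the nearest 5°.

true dip 26°, dip direction 245°

Each apparent-dip line lies in the plane. As unit vectors (x east, y north, z up), v₁ plunges 22°→210° and v₂ plunges 24°→270°.
The plane normal is n = v₁ × v₂ ∝ (-0.327, -0.154, 0.734).
True dip = arccos(n_z / |n|) = arccos(0.8973) = 26.2°.
Dip direction = atan2(-0.327, -0.154) = 245° (azimuth of n's horizontal projection).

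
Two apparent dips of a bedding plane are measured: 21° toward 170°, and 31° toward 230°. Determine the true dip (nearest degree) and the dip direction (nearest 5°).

Represent each trace as a vector plunging at its apparent dip toward its trend (east-north-up frame): v₁ = (0.162, -0.919, -0.358), v₂ = (-0.657, -0.551, -0.515).
n = v₁ × v₂ = (-0.276, -0.319, 0.693) (taken with n_z > 0).
tan δ = √(n_x²+n_y²)/n_z = 0.422/0.693, so δ = 31.3°.
Dip direction = azimuth of (n_x, n_y) = atan2(-0.276, -0.319) = 221°.

true dip 31°, dip direction 220°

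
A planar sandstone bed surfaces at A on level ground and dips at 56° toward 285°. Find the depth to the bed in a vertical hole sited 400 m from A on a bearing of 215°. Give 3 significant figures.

203 m

The hole lies 70° from the dip direction, so the down-dip offset is 400 × cos 70° = 136.81 m.
Depth = down-dip offset × tan(dip) = 136.81 × tan 56° = 136.81 × 1.4826
Depth = 202.83 m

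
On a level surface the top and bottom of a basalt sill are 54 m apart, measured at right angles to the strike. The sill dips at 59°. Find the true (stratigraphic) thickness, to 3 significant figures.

True thickness t = w · sin(dip) = 54 × sin 59°
t = 54 × 0.8572 = 46.287 m

46.3 m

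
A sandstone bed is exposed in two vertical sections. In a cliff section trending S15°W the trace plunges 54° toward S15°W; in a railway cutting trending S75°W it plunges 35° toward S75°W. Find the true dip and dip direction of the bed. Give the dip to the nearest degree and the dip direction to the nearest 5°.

Each apparent-dip line lies in the plane. As unit vectors (x east, y north, z up), v₁ plunges 54°→S15°W and v₂ plunges 35°→S75°W.
n = v₁ × v₂ = (-0.154, -0.553, 0.417) (taken with n_z > 0).
True dip = arccos(n_z / |n|) = arccos(0.5878) = 54.0°.
The horizontal component of n points toward azimuth atan2(n_x, n_y) = 196°, the dip direction.

true dip 54°, dip direction 195°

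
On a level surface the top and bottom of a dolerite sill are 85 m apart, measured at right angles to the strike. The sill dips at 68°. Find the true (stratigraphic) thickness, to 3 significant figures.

True thickness t = w · sin(dip) = 85 × sin 68°
t = 85 × 0.9272 = 78.811 m

78.8 m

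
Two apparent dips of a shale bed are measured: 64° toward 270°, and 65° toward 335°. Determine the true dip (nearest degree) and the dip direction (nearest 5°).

Each apparent-dip line lies in the plane. As unit vectors (x east, y north, z up), v₁ plunges 64°→270° and v₂ plunges 65°→335°.
The plane normal is n = v₁ × v₂ ∝ (-0.344, 0.237, 0.168).
True dip = arccos(n_z / |n|) = arccos(0.3729) = 68.1°.
Dip direction = azimuth of (n_x, n_y) = atan2(-0.344, 0.237) = 305°.

true dip 68°, dip direction 305°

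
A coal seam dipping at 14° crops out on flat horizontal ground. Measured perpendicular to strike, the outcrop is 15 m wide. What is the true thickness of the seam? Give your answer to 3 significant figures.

True thickness t = w · sin(dip) = 15 × sin 14°
t = 15 × 0.2419 = 3.629 m

3.63 m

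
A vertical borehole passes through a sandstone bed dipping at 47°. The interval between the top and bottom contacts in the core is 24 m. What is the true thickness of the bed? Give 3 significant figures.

16.4 m

True thickness t = h · cos(dip) = 24 × cos 47°
t = 24 × 0.6820 = 16.368 m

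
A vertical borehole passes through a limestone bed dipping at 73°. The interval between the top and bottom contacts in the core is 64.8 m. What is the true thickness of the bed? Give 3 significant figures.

18.9 m

True thickness t = h · cos(dip) = 64.8 × cos 73°
t = 64.8 × 0.2924 = 18.946 m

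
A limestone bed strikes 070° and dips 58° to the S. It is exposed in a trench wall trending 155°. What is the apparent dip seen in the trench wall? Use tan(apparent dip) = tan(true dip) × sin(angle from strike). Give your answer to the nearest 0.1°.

The section lies 85° from the strike.
tan α = tan 58° × sin 85° = 1.6003 × 0.9962 = 1.5942
α = arctan(1.5942) = 57.90°

57.9°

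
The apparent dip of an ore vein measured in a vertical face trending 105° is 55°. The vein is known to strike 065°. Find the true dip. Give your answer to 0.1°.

The section is 40° from the strike.
tan(true dip) = tan 55° / sin 40° = 2.2218
δ = arctan(2.2218) = 65.77°

65.8°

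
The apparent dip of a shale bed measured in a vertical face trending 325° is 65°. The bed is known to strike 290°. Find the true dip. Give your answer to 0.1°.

75.0°

β = acute angle between strike 290° and section 325° = 35°.
tan(true dip) = tan 65° / sin 35° = 3.7388
δ = arctan(3.7388) = 75.03°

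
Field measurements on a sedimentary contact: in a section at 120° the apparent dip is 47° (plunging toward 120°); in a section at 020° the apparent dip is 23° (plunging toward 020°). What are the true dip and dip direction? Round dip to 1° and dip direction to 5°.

true dip 51°, dip direction 090°

Each apparent-dip line lies in the plane. As unit vectors (x east, y north, z up), v₁ plunges 47°→120° and v₂ plunges 23°→020°.
The plane normal is n = v₁ × v₂ ∝ (0.766, 0.001, 0.618).
tan δ = √(n_x²+n_y²)/n_z = 0.766/0.618, so δ = 51.1°.
The horizontal component of n points toward azimuth atan2(n_x, n_y) = 90°, the dip direction.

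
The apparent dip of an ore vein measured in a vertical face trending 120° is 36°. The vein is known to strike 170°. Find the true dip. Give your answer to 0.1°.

The section is 50° from the strike.
tan(true dip) = tan 36° / sin 50° = 0.9484
true dip = arctan 0.9484 = 43.48°

43.5°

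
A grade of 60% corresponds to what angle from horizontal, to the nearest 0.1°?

tan θ = 60/100 = 0.6000
θ = arctan(0.6000) = 30.96°

31.0°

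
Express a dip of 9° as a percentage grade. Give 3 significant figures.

grade % = 100 × tan 9° = 100 × 0.1584

15.8%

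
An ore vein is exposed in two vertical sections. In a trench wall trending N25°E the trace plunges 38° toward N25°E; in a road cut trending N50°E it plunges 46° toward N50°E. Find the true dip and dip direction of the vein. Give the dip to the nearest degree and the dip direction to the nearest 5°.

true dip 48°, dip direction 070°

Each apparent-dip line lies in the plane. As unit vectors (x east, y north, z up), v₁ plunges 38°→N25°E and v₂ plunges 46°→N50°E.
n = v₁ × v₂ = (0.239, 0.088, 0.231) (taken with n_z > 0).
tan δ = √(n_x²+n_y²)/n_z = 0.255/0.231, so δ = 47.7°.
Dip direction = azimuth of (n_x, n_y) = atan2(0.239, 0.088) = 70°.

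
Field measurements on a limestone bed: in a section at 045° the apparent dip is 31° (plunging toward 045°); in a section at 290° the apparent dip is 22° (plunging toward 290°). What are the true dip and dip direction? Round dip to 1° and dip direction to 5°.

true dip 43°, dip direction 355°

Each apparent-dip line lies in the plane. As unit vectors (x east, y north, z up), v₁ plunges 31°→045° and v₂ plunges 22°→290°.
Cross product v₁ × v₂ gives the pole to the plane: n ∝ (-0.064, 0.676, 0.720).
True dip = arccos(n_z / |n|) = arccos(0.7278) = 43.3°.
The horizontal component of n points toward azimuth atan2(n_x, n_y) = 355°, the dip direction.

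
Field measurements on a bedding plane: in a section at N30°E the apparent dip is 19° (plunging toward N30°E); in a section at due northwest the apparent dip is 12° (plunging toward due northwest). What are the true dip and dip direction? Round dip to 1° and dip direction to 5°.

Each apparent-dip line lies in the plane. As unit vectors (x east, y north, z up), v₁ plunges 19°→N30°E and v₂ plunges 12°→due northwest.
The plane normal is n = v₁ × v₂ ∝ (0.055, 0.323, 0.893).
tan δ = √(n_x²+n_y²)/n_z = 0.328/0.893, so δ = 20.2°.
Dip direction = atan2(0.055, 0.323) = 10° (azimuth of n's horizontal projection).

true dip 20°, dip direction 010°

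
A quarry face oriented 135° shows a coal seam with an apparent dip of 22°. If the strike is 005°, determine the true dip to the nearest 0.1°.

27.8°

The section is 50° from the strike.
tan(true dip) = tan 22° / sin 50° = 0.5274
true dip = arctan 0.5274 = 27.81°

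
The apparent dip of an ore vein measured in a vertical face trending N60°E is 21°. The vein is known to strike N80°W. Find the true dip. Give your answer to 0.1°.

The section is 40° from the strike.
tan δ = tan α / sin β = tan 21° / sin 40° = 0.3839 / 0.6428 = 0.5972
δ = arctan(0.5972) = 30.85°

30.8°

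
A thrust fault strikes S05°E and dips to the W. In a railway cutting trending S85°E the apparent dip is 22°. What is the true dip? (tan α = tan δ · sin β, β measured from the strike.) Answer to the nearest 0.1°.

The section is 80° from the strike.
tan δ = tan α / sin β = tan 22° / sin 80° = 0.4040 / 0.9848 = 0.4103
true dip = arctan 0.4103 = 22.31°

22.3°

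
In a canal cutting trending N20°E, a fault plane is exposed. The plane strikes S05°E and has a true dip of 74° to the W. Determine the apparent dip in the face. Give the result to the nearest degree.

56°

Angle between strike (S05°E) and section (N20°E): β = 25°.
tan(apparent dip) = tan 74° · sin 25° = 1.4738
α = arctan(1.4738) = 55.84°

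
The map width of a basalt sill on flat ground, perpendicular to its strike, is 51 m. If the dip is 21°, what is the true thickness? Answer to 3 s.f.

True thickness t = w · sin(dip) = 51 × sin 21°
t = 51 × 0.3584 = 18.277 m

18.3 m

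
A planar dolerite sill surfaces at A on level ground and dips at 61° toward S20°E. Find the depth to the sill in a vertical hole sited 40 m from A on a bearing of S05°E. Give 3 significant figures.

The hole lies 15° from the dip direction, so the down-dip offset is 40 × cos 15° = 38.64 m.
Depth = down-dip offset × tan(dip) = 38.64 × tan 61° = 38.64 × 1.8040
Depth = 69.70 m

69.7 m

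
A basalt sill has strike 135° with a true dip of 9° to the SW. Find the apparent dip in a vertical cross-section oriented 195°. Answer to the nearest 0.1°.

The section lies 60° from the strike.
tan α = tan 9° × sin 60° = 0.1584 × 0.8660 = 0.1372
α = arctan(0.1372) = 7.81°

7.8°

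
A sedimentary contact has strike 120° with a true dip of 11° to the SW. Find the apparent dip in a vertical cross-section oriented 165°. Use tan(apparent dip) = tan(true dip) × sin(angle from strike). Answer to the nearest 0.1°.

7.8°

The strike is 120° and the section trends 165°; the acute angle between them is β = 45°.
tan α = tan 11° × sin 45° = 0.1944 × 0.7071 = 0.1374
α = arctan(0.1374) = 7.83°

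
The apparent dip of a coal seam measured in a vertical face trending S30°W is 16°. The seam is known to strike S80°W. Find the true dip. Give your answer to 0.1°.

The section is 50° from the strike.
tan δ = tan α / sin β = tan 16° / sin 50° = 0.2867 / 0.7660 = 0.3743
true dip = arctan 0.3743 = 20.52°

20.5°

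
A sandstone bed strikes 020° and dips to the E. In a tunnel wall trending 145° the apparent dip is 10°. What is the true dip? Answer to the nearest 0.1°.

β = acute angle between strike 020° and section 145° = 55°.
tan(true dip) = tan 10° / sin 55° = 0.2153
δ = arctan(0.2153) = 12.15°

12.1°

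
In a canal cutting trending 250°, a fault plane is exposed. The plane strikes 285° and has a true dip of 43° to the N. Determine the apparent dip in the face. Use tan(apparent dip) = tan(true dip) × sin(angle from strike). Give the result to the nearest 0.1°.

28.1°

The section lies 35° from the strike.
tan α = tan 43° × sin 35° = 0.9325 × 0.5736 = 0.5349
α = arctan(0.5349) = 28.14°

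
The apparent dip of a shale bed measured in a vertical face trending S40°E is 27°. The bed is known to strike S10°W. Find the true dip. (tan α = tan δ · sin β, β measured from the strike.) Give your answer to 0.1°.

β = acute angle between strike S10°W and section S40°E = 50°.
tan(true dip) = tan 27° / sin 50° = 0.6651
δ = arctan(0.6651) = 33.63°

33.6°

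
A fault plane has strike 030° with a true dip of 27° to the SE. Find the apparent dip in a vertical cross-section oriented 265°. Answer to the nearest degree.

23°

The strike is 030° and the section trends 265°; the acute angle between them is β = 55°.
tan α = tan 27° × sin 55° = 0.5095 × 0.8192 = 0.4174
apparent dip = arctan 0.4174 = 22.65°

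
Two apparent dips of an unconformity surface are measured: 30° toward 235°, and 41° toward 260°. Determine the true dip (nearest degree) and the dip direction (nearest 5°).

Represent each trace as a vector plunging at its apparent dip toward its trend (east-north-up frame): v₁ = (-0.709, -0.497, -0.500), v₂ = (-0.743, -0.131, -0.656).
Cross product v₁ × v₂ gives the pole to the plane: n ∝ (-0.260, 0.094, 0.276).
True dip = arccos(n_z / |n|) = arccos(0.7064) = 45.1°.
Dip direction = atan2(-0.260, 0.094) = 290° (azimuth of n's horizontal projection).

true dip 45°, dip direction 290°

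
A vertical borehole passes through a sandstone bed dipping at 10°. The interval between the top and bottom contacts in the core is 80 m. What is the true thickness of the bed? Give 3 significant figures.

78.8 m

True thickness t = h · cos(dip) = 80 × cos 10°
t = 80 × 0.9848 = 78.785 m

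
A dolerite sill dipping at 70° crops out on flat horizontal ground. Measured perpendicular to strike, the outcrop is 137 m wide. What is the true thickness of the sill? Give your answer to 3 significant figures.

True thickness t = w · sin(dip) = 137 × sin 70°
t = 137 × 0.9397 = 128.738 m

129 m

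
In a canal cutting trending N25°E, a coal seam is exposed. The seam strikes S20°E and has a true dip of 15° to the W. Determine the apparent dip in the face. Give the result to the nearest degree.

The strike is S20°E and the section trends N25°E; the acute angle between them is β = 45°.
tan α = tan 15° × sin 45° = 0.2679 × 0.7071 = 0.1895
apparent dip = arctan 0.1895 = 10.73°

11°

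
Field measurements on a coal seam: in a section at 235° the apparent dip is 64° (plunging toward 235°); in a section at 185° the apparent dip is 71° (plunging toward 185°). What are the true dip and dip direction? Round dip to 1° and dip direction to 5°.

true dip 71°, dip direction 190°

Each apparent-dip line lies in the plane. As unit vectors (x east, y north, z up), v₁ plunges 64°→235° and v₂ plunges 71°→185°.
n = v₁ × v₂ = (-0.054, -0.314, 0.109) (taken with n_z > 0).
Dip δ = arctan(|n_h|/n_z) = arctan(0.319/0.109) = 71.1°.
The horizontal component of n points toward azimuth atan2(n_x, n_y) = 190°, the dip direction.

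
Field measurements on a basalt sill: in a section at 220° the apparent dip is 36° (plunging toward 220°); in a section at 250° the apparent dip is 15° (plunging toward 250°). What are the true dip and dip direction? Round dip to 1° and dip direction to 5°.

Represent each trace as a vector plunging at its apparent dip toward its trend (east-north-up frame): v₁ = (-0.520, -0.620, -0.588), v₂ = (-0.908, -0.330, -0.259).
Cross product v₁ × v₂ gives the pole to the plane: n ∝ (0.034, -0.399, 0.391).
tan δ = √(n_x²+n_y²)/n_z = 0.400/0.391, so δ = 45.7°.
The horizontal component of n points toward azimuth atan2(n_x, n_y) = 175°, the dip direction.

true dip 46°, dip direction 175°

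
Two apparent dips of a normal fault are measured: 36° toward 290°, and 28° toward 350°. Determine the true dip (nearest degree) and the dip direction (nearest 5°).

true dip 37°, dip direction 305°

Represent each trace as a vector plunging at its apparent dip toward its trend (east-north-up frame): v₁ = (-0.760, 0.277, -0.588), v₂ = (-0.153, 0.870, -0.469).
The plane normal is n = v₁ × v₂ ∝ (-0.381, 0.267, 0.619).
tan δ = √(n_x²+n_y²)/n_z = 0.465/0.619, so δ = 36.9°.
Dip direction = atan2(-0.381, 0.267) = 305° (azimuth of n's horizontal projection).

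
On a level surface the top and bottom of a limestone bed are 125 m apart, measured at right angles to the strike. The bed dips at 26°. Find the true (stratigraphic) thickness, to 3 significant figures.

54.8 m

True thickness t = w · sin(dip) = 125 × sin 26°
t = 125 × 0.4384 = 54.796 m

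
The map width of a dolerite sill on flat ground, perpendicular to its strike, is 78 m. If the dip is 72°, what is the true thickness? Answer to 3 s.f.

True thickness t = w · sin(dip) = 78 × sin 72°
t = 78 × 0.9511 = 74.182 m

74.2 m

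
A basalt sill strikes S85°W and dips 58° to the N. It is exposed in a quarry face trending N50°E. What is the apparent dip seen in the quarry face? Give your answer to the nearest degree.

43°

The section lies 35° from the strike.
tan α = tan 58° × sin 35° = 1.6003 × 0.5736 = 0.9179
α = arctan(0.9179) = 42.55°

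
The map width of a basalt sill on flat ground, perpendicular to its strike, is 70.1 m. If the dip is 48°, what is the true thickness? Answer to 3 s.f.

52.1 m

True thickness t = w · sin(dip) = 70.1 × sin 48°
t = 70.1 × 0.7431 = 52.094 m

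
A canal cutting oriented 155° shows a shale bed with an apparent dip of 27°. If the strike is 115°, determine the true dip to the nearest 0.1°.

38.4°

The section is 40° from the strike.
tan δ = tan α / sin β = tan 27° / sin 40° = 0.5095 / 0.6428 = 0.7927
δ = arctan(0.7927) = 38.40°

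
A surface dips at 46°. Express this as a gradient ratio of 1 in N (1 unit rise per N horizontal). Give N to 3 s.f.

1 in 0.966

1 : N means tan θ = 1/N, so N = 1/tan 46° = 1/1.0355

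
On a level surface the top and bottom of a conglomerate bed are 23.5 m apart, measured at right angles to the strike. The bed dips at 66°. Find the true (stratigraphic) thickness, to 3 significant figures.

True thickness t = w · sin(dip) = 23.5 × sin 66°
t = 23.5 × 0.9135 = 21.468 m

21.5 m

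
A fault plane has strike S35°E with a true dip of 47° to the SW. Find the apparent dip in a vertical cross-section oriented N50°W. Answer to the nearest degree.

Angle between strike (S35°E) and section (N50°W): β = 15°.
tan α = tan 47° × sin 15° = 1.0724 × 0.2588 = 0.2775
apparent dip = arctan 0.2775 = 15.51°

16°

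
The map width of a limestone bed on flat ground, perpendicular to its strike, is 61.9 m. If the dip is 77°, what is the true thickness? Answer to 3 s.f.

60.3 m

True thickness t = w · sin(dip) = 61.9 × sin 77°
t = 61.9 × 0.9744 = 60.314 m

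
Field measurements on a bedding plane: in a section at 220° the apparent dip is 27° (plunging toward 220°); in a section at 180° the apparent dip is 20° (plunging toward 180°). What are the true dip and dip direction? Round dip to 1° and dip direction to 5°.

true dip 27°, dip direction 225°

Each apparent-dip line lies in the plane. As unit vectors (x east, y north, z up), v₁ plunges 27°→220° and v₂ plunges 20°→180°.
The plane normal is n = v₁ × v₂ ∝ (-0.193, -0.196, 0.538).
Dip δ = arctan(|n_h|/n_z) = arctan(0.275/0.538) = 27.1°.
The horizontal component of n points toward azimuth atan2(n_x, n_y) = 225°, the dip direction.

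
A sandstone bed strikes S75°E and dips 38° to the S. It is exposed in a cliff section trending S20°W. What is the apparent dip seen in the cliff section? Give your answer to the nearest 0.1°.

Angle between strike (S75°E) and section (S20°W): β = 85°.
tan α = tan 38° × sin 85° = 0.7813 × 0.9962 = 0.7783
apparent dip = arctan 0.7783 = 37.89°

37.9°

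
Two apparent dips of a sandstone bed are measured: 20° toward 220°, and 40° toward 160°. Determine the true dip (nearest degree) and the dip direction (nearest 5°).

The two traces are lines in the plane: v₁ = (sin 220°·cos 20°, cos 220°·cos 20°, −sin 20°), v₂ = (sin 160°·cos 40°, cos 160°·cos 40°, −sin 40°).
The plane normal is n = v₁ × v₂ ∝ (0.217, -0.478, 0.623).
True dip = arccos(n_z / |n|) = arccos(0.7651) = 40.1°.
The horizontal component of n points toward azimuth atan2(n_x, n_y) = 156°, the dip direction.

true dip 40°, dip direction 155°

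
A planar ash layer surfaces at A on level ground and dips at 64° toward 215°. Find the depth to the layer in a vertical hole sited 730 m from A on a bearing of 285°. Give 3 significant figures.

512 m

The hole lies 70° from the dip direction, so the down-dip offset is 730 × cos 70° = 249.67 m.
Depth = down-dip offset × tan(dip) = 249.67 × tan 64° = 249.67 × 2.0503
Depth = 511.91 m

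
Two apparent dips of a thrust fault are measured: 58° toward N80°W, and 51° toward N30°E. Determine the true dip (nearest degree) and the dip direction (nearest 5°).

true dip 68°, dip direction 330°

Each apparent-dip line lies in the plane. As unit vectors (x east, y north, z up), v₁ plunges 58°→N80°W and v₂ plunges 51°→N30°E.
The plane normal is n = v₁ × v₂ ∝ (-0.391, 0.672, 0.313).
Dip δ = arctan(|n_h|/n_z) = arctan(0.778/0.313) = 68.1°.
Dip direction = atan2(-0.391, 0.672) = 330° (azimuth of n's horizontal projection).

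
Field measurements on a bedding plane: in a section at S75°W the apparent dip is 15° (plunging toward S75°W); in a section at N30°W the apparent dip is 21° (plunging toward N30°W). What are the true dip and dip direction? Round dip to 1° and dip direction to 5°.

true dip 23°, dip direction 305°

The two traces are lines in the plane: v₁ = (sin 255°·cos 15°, cos 255°·cos 15°, −sin 15°), v₂ = (sin 330°·cos 21°, cos 330°·cos 21°, −sin 21°).
The plane normal is n = v₁ × v₂ ∝ (-0.299, 0.214, 0.871).
tan δ = √(n_x²+n_y²)/n_z = 0.367/0.871, so δ = 22.9°.
Dip direction = azimuth of (n_x, n_y) = atan2(-0.299, 0.214) = 306°.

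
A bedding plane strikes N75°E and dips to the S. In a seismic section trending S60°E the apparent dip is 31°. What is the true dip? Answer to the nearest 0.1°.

The section is 45° from the strike.
tan δ = tan α / sin β = tan 31° / sin 45° = 0.6009 / 0.7071 = 0.8497
δ = arctan(0.8497) = 40.36°

40.4°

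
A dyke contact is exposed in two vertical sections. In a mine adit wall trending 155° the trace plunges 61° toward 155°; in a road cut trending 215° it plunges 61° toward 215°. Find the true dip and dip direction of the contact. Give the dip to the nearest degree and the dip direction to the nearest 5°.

Each apparent-dip line lies in the plane. As unit vectors (x east, y north, z up), v₁ plunges 61°→155° and v₂ plunges 61°→215°.
Cross product v₁ × v₂ gives the pole to the plane: n ∝ (-0.037, -0.422, 0.204).
Dip δ = arctan(|n_h|/n_z) = arctan(0.424/0.204) = 64.4°.
Dip direction = atan2(-0.037, -0.422) = 185° (azimuth of n's horizontal projection).

true dip 64°, dip direction 185°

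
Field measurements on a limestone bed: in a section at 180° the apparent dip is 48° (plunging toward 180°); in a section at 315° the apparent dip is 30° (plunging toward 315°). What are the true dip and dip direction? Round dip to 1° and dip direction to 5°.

true dip 66°, dip direction 240°

The two traces are lines in the plane: v₁ = (sin 180°·cos 48°, cos 180°·cos 48°, −sin 48°), v₂ = (sin 315°·cos 30°, cos 315°·cos 30°, −sin 30°).
n = v₁ × v₂ = (-0.790, -0.455, 0.410) (taken with n_z > 0).
True dip = arccos(n_z / |n|) = arccos(0.4101) = 65.8°.
Dip direction = azimuth of (n_x, n_y) = atan2(-0.790, -0.455) = 240°.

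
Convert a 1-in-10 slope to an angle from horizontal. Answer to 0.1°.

5.7°

tan θ = 1/10 = 0.1000
θ = arctan(0.1000) = 5.71°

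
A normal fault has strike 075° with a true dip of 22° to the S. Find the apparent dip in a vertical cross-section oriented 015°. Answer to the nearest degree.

19°

The section lies 60° from the strike.
tan α = tan 22° × sin 60° = 0.4040 × 0.8660 = 0.3499
apparent dip = arctan 0.3499 = 19.28°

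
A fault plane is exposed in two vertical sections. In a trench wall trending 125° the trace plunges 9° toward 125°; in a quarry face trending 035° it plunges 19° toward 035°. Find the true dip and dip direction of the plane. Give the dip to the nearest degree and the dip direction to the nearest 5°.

The two traces are lines in the plane: v₁ = (sin 125°·cos 9°, cos 125°·cos 9°, −sin 9°), v₂ = (sin 35°·cos 19°, cos 35°·cos 19°, −sin 19°).
The plane normal is n = v₁ × v₂ ∝ (0.306, 0.179, 0.934).
tan δ = √(n_x²+n_y²)/n_z = 0.354/0.934, so δ = 20.8°.
Dip direction = atan2(0.306, 0.179) = 60° (azimuth of n's horizontal projection).

true dip 21°, dip direction 060°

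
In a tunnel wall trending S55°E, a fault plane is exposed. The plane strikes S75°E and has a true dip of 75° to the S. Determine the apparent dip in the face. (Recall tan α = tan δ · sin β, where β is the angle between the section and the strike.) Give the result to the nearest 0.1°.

Angle between strike (S75°E) and section (S55°E): β = 20°.
tan(apparent dip) = tan 75° · sin 20° = 1.2764
α = arctan(1.2764) = 51.92°

51.9°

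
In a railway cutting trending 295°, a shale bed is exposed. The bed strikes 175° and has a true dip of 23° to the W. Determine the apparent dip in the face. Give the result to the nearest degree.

20°

The section lies 60° from the strike.
tan α = tan 23° × sin 60° = 0.4245 × 0.8660 = 0.3676
apparent dip = arctan 0.3676 = 20.18°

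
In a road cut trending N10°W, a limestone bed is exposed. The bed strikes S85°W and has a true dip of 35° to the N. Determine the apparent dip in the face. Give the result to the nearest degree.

35°

The section lies 85° from the strike.
tan(apparent dip) = tan 35° · sin 85° = 0.6975
apparent dip = arctan 0.6975 = 34.90°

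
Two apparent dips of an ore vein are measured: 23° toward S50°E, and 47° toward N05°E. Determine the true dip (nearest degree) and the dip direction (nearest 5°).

The two traces are lines in the plane: v₁ = (sin 130°·cos 23°, cos 130°·cos 23°, −sin 23°), v₂ = (sin 5°·cos 47°, cos 5°·cos 47°, −sin 47°).
Cross product v₁ × v₂ gives the pole to the plane: n ∝ (0.698, 0.492, 0.514).
True dip = arccos(n_z / |n|) = arccos(0.5157) = 59.0°.
The horizontal component of n points toward azimuth atan2(n_x, n_y) = 55°, the dip direction.

true dip 59°, dip direction 055°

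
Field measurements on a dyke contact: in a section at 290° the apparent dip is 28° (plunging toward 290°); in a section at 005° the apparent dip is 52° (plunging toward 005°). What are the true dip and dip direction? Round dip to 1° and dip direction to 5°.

true dip 52°, dip direction 355°

Each apparent-dip line lies in the plane. As unit vectors (x east, y north, z up), v₁ plunges 28°→290° and v₂ plunges 52°→005°.
n = v₁ × v₂ = (-0.050, 0.679, 0.525) (taken with n_z > 0).
tan δ = √(n_x²+n_y²)/n_z = 0.681/0.525, so δ = 52.4°.
Dip direction = azimuth of (n_x, n_y) = atan2(-0.050, 0.679) = 356°.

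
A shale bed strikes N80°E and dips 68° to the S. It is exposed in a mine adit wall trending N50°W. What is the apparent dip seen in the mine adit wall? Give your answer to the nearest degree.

The strike is N80°E and the section trends N50°W; the acute angle between them is β = 50°.
tan α = tan 68° × sin 50° = 2.4751 × 0.7660 = 1.8960
apparent dip = arctan 1.8960 = 62.19°

62°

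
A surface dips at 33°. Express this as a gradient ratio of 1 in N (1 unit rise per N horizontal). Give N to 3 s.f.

1 : N means tan θ = 1/N, so N = 1/tan 33° = 1/0.6494

1 in 1.54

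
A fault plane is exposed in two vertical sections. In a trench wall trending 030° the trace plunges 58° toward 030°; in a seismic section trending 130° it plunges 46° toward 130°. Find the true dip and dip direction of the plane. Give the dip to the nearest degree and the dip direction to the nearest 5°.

The two traces are lines in the plane: v₁ = (sin 30°·cos 58°, cos 30°·cos 58°, −sin 58°), v₂ = (sin 130°·cos 46°, cos 130°·cos 46°, −sin 46°).
The plane normal is n = v₁ × v₂ ∝ (0.709, 0.261, 0.363).
True dip = arccos(n_z / |n|) = arccos(0.4328) = 64.4°.
The horizontal component of n points toward azimuth atan2(n_x, n_y) = 70°, the dip direction.

true dip 64°, dip direction 070°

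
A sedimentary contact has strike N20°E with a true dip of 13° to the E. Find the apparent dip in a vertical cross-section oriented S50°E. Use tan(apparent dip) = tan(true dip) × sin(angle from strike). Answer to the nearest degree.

The section lies 70° from the strike.
tan(apparent dip) = tan 13° · sin 70° = 0.2169
α = arctan(0.2169) = 12.24°

12°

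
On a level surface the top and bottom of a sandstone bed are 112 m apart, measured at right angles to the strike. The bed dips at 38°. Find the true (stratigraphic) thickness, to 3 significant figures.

69.0 m

True thickness t = w · sin(dip) = 112 × sin 38°
t = 112 × 0.6157 = 68.954 m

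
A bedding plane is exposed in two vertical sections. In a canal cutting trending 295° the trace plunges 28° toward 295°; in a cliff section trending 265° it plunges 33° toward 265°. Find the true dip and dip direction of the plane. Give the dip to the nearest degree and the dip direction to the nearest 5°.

true dip 33°, dip direction 260°

Represent each trace as a vector plunging at its apparent dip toward its trend (east-north-up frame): v₁ = (-0.800, 0.373, -0.469), v₂ = (-0.835, -0.073, -0.545).
The plane normal is n = v₁ × v₂ ∝ (-0.238, -0.044, 0.370).
True dip = arccos(n_z / |n|) = arccos(0.8376) = 33.1°.
Dip direction = atan2(-0.238, -0.044) = 260° (azimuth of n's horizontal projection).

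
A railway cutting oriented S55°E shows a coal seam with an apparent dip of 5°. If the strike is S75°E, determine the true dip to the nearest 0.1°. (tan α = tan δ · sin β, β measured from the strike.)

14.3°

The section is 20° from the strike.
tan(true dip) = tan 5° / sin 20° = 0.2558
δ = arctan(0.2558) = 14.35°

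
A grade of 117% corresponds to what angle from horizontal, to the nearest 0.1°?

tan θ = 117/100 = 1.1700
θ = arctan(1.1700) = 49.48°

49.5°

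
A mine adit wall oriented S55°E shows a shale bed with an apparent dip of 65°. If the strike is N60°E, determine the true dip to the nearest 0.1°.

The section is 65° from the strike.
tan(true dip) = tan 65° / sin 65° = 2.3662
true dip = arctan 2.3662 = 67.09°

67.1°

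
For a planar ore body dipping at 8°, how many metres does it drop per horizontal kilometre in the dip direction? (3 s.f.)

drop per km = 1000 × tan 8° = 1000 × 0.1405

141 m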